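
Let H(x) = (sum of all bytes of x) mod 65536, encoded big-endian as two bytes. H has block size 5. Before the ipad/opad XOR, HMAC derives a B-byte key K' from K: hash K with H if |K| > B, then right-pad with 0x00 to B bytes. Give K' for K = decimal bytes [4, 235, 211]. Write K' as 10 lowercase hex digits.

04ebd30000

Key decimal bytes [4, 235, 211] = 04 eb d3 is 3 bytes ≤ B = 5; zero-pad to 5 bytes: K' = 04 eb d3 00 00.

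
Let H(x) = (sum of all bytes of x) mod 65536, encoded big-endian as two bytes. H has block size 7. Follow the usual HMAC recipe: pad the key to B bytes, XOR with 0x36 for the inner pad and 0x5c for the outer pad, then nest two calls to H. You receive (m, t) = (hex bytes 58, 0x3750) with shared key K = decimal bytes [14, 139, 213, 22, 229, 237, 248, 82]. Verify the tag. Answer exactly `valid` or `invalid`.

Key decimal bytes [14, 139, 213, 22, 229, 237, 248, 82] = 0e 8b d5 16 e5 ed f8 52 is 8 bytes > B = 7, so hash it first: H(key) = 04 a0, then zero-pad to 7 bytes: K' = 04 a0 00 00 00 00 00.
K' ⊕ ipad = 32 96 36 36 36 36 36; K' ⊕ opad = 58 fc 5c 5c 5c 5c 5c.
Inner hash: sum = 50+150+54+54+54+54+54+88 = 558 → 02 2e.
Outer hash (recomputed tag): sum = 88+252+92+92+92+92+92+2+46 = 848 → 03 50.
Recomputed tag = 0350; claimed = 3750 → mismatch.

invalid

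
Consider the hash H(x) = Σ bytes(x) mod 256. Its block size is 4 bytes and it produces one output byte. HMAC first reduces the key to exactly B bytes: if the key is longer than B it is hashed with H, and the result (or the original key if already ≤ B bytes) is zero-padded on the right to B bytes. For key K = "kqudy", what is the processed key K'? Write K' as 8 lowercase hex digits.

2e000000

|K| = 5 > B = 4, so first hash the key.
H(K): sum = 107+113+117+100+121 = 558; mod 256 = 46 → 2e.
Zero-pad H(K) = 2e to 4 bytes: K' = 2e 00 00 00.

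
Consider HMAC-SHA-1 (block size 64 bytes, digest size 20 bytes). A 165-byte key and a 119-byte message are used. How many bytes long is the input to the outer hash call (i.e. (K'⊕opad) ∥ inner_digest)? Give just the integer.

84

Key is 165 > 64 bytes, so it is hashed to 20 bytes then zero-padded to 64: |K'| = 64.
Outer input = (K'⊕opad) ∥ H(inner) → 64 + 20 = 84 bytes.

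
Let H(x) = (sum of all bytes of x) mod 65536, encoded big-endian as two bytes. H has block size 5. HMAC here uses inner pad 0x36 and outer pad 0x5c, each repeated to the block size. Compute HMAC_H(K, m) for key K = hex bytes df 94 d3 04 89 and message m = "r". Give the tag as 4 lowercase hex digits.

Key hex bytes df 94 d3 04 89 is exactly B = 5 bytes: K' = df 94 d3 04 89.
K' ⊕ ipad = e9 a2 e5 32 bf.  K' ⊕ opad = 83 c8 8f 58 d5.
Inner input = (K'⊕ipad) ∥ m = e9 a2 e5 32 bf ∥ 72.
Inner hash: sum = 233+162+229+50+191+114 = 979 → 03 d3.
Outer input = (K'⊕opad) ∥ inner = 83 c8 8f 58 d5 ∥ 03 d3.
Outer hash (tag): sum = 131+200+143+88+213+3+211 = 989 → 03 dd.

03dd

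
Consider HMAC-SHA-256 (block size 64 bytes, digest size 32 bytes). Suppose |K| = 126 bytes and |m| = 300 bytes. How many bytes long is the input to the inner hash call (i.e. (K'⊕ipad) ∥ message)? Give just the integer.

Key is 126 > 64 bytes, so it is hashed to 32 bytes then zero-padded to 64: |K'| = 64.
Inner input = (K'⊕ipad) ∥ m → 64 + 300 = 364 bytes.

364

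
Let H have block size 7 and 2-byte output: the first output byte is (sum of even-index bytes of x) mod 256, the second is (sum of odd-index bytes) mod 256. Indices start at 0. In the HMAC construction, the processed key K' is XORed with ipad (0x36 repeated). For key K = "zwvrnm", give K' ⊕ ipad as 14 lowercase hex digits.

4c414044585b36

Key "zwvrnm" = 7a 77 76 72 6e 6d is 6 bytes ≤ B = 7; zero-pad to 7 bytes: K' = 7a 77 76 72 6e 6d 00.
XOR each byte with 0x36: 7a⊕36=4c, 77⊕36=41, 76⊕36=40, 72⊕36=44, 6e⊕36=58, 6d⊕36=5b, 00⊕36=36.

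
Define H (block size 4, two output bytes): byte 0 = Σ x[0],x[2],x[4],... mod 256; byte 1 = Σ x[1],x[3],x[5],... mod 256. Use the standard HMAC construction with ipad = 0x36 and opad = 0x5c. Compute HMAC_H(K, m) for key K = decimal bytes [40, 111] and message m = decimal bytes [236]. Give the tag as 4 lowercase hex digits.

101e

Key decimal bytes [40, 111] = 28 6f is 2 bytes ≤ B = 4; zero-pad to 4 bytes: K' = 28 6f 00 00.
K' ⊕ ipad = 1e 59 36 36.  K' ⊕ opad = 74 33 5c 5c.
Inner input = (K'⊕ipad) ∥ m = 1e 59 36 36 ∥ ec.
Inner hash: even-index sum = 320 mod 256 = 64; odd-index sum = 143 mod 256 = 143 → 40 8f.
Outer input = (K'⊕opad) ∥ inner = 74 33 5c 5c ∥ 40 8f.
Outer hash (tag): even-index sum = 272 mod 256 = 16; odd-index sum = 286 mod 256 = 30 → 10 1e.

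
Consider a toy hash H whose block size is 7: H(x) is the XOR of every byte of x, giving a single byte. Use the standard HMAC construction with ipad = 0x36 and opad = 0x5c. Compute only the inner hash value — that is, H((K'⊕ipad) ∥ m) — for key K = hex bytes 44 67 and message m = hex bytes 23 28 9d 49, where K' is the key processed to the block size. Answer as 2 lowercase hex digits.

ca

Key hex bytes 44 67 is 2 bytes ≤ B = 7; zero-pad to 7 bytes: K' = 44 67 00 00 00 00 00.
K' ⊕ ipad = 72 51 36 36 36 36 36.
Inner input = 72 51 36 36 36 36 36 ∥ 23 28 9d 49.
Inner hash: XOR 72⊕51⊕36⊕36⊕36⊕36⊕36⊕23⊕28⊕9d⊕49 = ca.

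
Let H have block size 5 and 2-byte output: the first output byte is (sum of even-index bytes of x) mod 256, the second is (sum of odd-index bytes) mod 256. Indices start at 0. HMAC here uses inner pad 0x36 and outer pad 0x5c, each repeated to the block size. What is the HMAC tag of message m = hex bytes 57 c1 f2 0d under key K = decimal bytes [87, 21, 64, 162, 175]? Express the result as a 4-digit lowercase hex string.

Key decimal bytes [87, 21, 64, 162, 175] = 57 15 40 a2 af is exactly B = 5 bytes: K' = 57 15 40 a2 af.
K' ⊕ ipad = 61 23 76 94 99.  K' ⊕ opad = 0b 49 1c fe f3.
Inner input = (K'⊕ipad) ∥ m = 61 23 76 94 99 ∥ 57 c1 f2 0d.
Inner hash: even-index sum = 574 mod 256 = 62; odd-index sum = 512 mod 256 = 0 → 3e 00.
Outer input = (K'⊕opad) ∥ inner = 0b 49 1c fe f3 ∥ 3e 00.
Outer hash (tag): even-index sum = 282 mod 256 = 26; odd-index sum = 389 mod 256 = 133 → 1a 85.

1a85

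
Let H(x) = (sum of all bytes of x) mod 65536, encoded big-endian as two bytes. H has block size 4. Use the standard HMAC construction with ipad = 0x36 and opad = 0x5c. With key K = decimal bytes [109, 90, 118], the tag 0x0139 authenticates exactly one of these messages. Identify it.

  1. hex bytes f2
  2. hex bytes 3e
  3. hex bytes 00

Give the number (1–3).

Key decimal bytes [109, 90, 118] = 6d 5a 76 is 3 bytes ≤ B = 4; zero-pad to 4 bytes: K' = 6d 5a 76 00.
K' ⊕ ipad = 5b 6c 40 36; K' ⊕ opad = 31 06 2a 5c.
m1: inner = H(5b 6c 40 36 f2) = 02 2f; tag = H(31 06 2a 5c 02 2f) = 00ee
m2: inner = H(5b 6c 40 36 3e) = 01 7b; tag = H(31 06 2a 5c 01 7b) = 0139 ← matches
m3: inner = H(5b 6c 40 36 00) = 01 3d; tag = H(31 06 2a 5c 01 3d) = 00fb

2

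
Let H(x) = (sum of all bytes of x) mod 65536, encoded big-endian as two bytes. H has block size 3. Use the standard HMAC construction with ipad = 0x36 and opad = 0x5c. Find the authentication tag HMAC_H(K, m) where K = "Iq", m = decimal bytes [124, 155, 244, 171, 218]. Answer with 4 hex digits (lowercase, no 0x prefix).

Key "Iq" = 49 71 is 2 bytes ≤ B = 3; zero-pad to 3 bytes: K' = 49 71 00.
K' ⊕ ipad = 7f 47 36.  K' ⊕ opad = 15 2d 5c.
Inner input = (K'⊕ipad) ∥ m = 7f 47 36 ∥ 7c 9b f4 ab da.
Inner hash: sum = 127+71+54+124+155+244+171+218 = 1164 → 04 8c.
Outer input = (K'⊕opad) ∥ inner = 15 2d 5c ∥ 04 8c.
Outer hash (tag): sum = 21+45+92+4+140 = 302 → 01 2e.

012e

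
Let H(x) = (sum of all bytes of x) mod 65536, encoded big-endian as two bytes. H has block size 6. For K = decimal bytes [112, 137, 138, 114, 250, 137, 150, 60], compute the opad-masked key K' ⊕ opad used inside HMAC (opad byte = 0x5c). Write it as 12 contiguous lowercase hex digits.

Key decimal bytes [112, 137, 138, 114, 250, 137, 150, 60] = 70 89 8a 72 fa 89 96 3c is 8 bytes > B = 6, so hash it first: H(key) = 04 4a, then zero-pad to 6 bytes: K' = 04 4a 00 00 00 00.
XOR each byte with 0x5c: 04⊕5c=58, 4a⊕5c=16, 00⊕5c=5c, 00⊕5c=5c, 00⊕5c=5c, 00⊕5c=5c.

58165c5c5c5c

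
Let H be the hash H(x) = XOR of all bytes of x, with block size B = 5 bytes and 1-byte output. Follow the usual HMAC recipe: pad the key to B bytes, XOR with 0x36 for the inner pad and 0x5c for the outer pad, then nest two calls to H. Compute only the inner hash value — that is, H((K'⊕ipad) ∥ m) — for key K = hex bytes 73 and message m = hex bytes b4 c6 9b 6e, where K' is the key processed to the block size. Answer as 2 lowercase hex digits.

Key hex bytes 73 is 1 byte ≤ B = 5; zero-pad to 5 bytes: K' = 73 00 00 00 00.
K' ⊕ ipad = 45 36 36 36 36.
Inner input = 45 36 36 36 36 ∥ b4 c6 9b 6e.
Inner hash: XOR 45⊕36⊕36⊕36⊕36⊕b4⊕c6⊕9b⊕6e = c2.

c2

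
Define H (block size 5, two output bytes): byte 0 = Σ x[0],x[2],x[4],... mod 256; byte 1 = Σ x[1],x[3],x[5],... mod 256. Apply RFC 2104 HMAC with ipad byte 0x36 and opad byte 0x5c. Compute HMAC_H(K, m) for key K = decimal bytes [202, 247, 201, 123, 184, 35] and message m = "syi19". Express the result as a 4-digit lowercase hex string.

Key decimal bytes [202, 247, 201, 123, 184, 35] = ca f7 c9 7b b8 23 is 6 bytes > B = 5, so hash it first: H(key) = 4b 95, then zero-pad to 5 bytes: K' = 4b 95 00 00 00.
K' ⊕ ipad = 7d a3 36 36 36.  K' ⊕ opad = 17 c9 5c 5c 5c.
Inner input = (K'⊕ipad) ∥ m = 7d a3 36 36 36 ∥ 73 79 69 31 39.
Inner hash: even-index sum = 403 mod 256 = 147; odd-index sum = 494 mod 256 = 238 → 93 ee.
Outer input = (K'⊕opad) ∥ inner = 17 c9 5c 5c 5c ∥ 93 ee.
Outer hash (tag): even-index sum = 445 mod 256 = 189; odd-index sum = 440 mod 256 = 184 → bd b8.

bdb8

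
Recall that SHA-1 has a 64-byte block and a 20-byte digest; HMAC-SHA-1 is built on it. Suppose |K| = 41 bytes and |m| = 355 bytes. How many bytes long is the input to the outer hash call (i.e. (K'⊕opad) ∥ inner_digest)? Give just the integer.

Key is 41 ≤ 64 bytes, zero-padded: |K'| = 64.
Outer input = (K'⊕opad) ∥ H(inner) → 64 + 20 = 84 bytes.

84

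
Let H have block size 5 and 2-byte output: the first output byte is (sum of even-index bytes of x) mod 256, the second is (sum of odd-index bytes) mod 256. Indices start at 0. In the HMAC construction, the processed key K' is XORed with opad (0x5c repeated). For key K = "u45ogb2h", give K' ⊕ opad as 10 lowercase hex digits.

Key "u45ogb2h" = 75 34 35 6f 67 62 32 68 is 8 bytes > B = 5, so hash it first: H(key) = 43 6d, then zero-pad to 5 bytes: K' = 43 6d 00 00 00.
XOR each byte with 0x5c: 43⊕5c=1f, 6d⊕5c=31, 00⊕5c=5c, 00⊕5c=5c, 00⊕5c=5c.

1f315c5c5c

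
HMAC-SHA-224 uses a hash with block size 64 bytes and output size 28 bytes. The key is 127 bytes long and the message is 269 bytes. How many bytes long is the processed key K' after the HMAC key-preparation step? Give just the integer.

Key is 127 > 64 bytes, so it is hashed to 28 bytes then zero-padded to 64: |K'| = 64.

64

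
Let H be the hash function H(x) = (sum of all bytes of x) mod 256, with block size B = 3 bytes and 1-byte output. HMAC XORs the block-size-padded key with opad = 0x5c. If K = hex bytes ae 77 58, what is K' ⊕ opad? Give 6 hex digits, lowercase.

Key hex bytes ae 77 58 is exactly B = 3 bytes: K' = ae 77 58.
XOR each byte with 0x5c: ae⊕5c=f2, 77⊕5c=2b, 58⊕5c=04.

f22b04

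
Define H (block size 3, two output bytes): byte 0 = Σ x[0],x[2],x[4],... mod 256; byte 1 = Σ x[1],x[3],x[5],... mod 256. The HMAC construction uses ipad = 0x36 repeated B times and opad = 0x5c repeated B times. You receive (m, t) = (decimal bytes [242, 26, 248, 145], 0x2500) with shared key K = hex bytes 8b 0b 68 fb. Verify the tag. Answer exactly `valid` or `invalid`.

Key hex bytes 8b 0b 68 fb is 4 bytes > B = 3, so hash it first: H(key) = f3 06, then zero-pad to 3 bytes: K' = f3 06 00.
K' ⊕ ipad = c5 30 36; K' ⊕ opad = af 5a 5c.
Inner hash: even-index sum = 422 mod 256 = 166; odd-index sum = 538 mod 256 = 26 → a6 1a.
Outer hash (recomputed tag): even-index sum = 293 mod 256 = 37; odd-index sum = 256 mod 256 = 0 → 25 00.
Recomputed tag = 2500; claimed = 2500 → match.

valid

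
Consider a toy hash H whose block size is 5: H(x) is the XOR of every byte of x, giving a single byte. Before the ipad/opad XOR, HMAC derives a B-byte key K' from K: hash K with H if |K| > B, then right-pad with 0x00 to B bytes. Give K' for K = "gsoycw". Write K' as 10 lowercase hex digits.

1600000000

|K| = 6 > B = 5, so first hash the key.
H(K): XOR 67⊕73⊕6f⊕79⊕63⊕77 = 16.
Zero-pad H(K) = 16 to 5 bytes: K' = 16 00 00 00 00.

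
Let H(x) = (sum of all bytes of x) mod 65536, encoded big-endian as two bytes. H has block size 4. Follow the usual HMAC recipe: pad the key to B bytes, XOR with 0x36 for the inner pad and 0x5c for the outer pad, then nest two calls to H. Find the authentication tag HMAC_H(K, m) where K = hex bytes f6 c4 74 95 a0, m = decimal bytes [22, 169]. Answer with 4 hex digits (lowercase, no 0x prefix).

020c

Key hex bytes f6 c4 74 95 a0 is 5 bytes > B = 4, so hash it first: H(key) = 03 63, then zero-pad to 4 bytes: K' = 03 63 00 00.
K' ⊕ ipad = 35 55 36 36.  K' ⊕ opad = 5f 3f 5c 5c.
Inner input = (K'⊕ipad) ∥ m = 35 55 36 36 ∥ 16 a9.
Inner hash: sum = 53+85+54+54+22+169 = 437 → 01 b5.
Outer input = (K'⊕opad) ∥ inner = 5f 3f 5c 5c ∥ 01 b5.
Outer hash (tag): sum = 95+63+92+92+1+181 = 524 → 02 0c.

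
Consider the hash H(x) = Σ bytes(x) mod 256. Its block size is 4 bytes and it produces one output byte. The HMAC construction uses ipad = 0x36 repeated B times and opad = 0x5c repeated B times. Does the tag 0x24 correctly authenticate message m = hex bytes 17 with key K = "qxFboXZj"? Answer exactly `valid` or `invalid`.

Key "qxFboXZj" = 71 78 46 62 6f 58 5a 6a is 8 bytes > B = 4, so hash it first: H(key) = 1c, then zero-pad to 4 bytes: K' = 1c 00 00 00.
K' ⊕ ipad = 2a 36 36 36; K' ⊕ opad = 40 5c 5c 5c.
Inner hash: sum = 42+54+54+54+23 = 227 → e3.
Outer hash (recomputed tag): sum = 64+92+92+92+227 = 567; mod 256 = 55 → 37.
Recomputed tag = 37; claimed = 24 → mismatch.

invalid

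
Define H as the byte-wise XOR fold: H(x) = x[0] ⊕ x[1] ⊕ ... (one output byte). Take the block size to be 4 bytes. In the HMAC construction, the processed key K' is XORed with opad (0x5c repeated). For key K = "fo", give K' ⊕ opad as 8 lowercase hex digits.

3a335c5c

Key "fo" = 66 6f is 2 bytes ≤ B = 4; zero-pad to 4 bytes: K' = 66 6f 00 00.
XOR each byte with 0x5c: 66⊕5c=3a, 6f⊕5c=33, 00⊕5c=5c, 00⊕5c=5c.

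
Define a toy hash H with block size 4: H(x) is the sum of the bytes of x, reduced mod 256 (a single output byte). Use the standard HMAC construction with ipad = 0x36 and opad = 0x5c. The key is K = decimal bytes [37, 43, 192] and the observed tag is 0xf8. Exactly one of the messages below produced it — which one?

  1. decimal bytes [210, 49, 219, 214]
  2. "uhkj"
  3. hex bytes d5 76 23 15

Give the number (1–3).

Key decimal bytes [37, 43, 192] = 25 2b c0 is 3 bytes ≤ B = 4; zero-pad to 4 bytes: K' = 25 2b c0 00.
K' ⊕ ipad = 13 1d f6 36; K' ⊕ opad = 79 77 9c 5c.
m1: inner = H(13 1d f6 36 d2 31 db d6) = 10; tag = H(79 77 9c 5c 10) = f8 ← matches
m2: inner = H(13 1d f6 36 75 68 6b 6a) = 0e; tag = H(79 77 9c 5c 0e) = f6
m3: inner = H(13 1d f6 36 d5 76 23 15) = df; tag = H(79 77 9c 5c df) = c7

1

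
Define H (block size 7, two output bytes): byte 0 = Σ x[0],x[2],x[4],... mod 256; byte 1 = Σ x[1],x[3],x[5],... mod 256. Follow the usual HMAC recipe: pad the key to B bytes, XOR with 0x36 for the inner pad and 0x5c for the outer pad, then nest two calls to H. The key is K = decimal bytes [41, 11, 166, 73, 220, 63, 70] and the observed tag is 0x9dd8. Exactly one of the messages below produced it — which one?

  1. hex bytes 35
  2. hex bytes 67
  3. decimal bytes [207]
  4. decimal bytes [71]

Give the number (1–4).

3

Key decimal bytes [41, 11, 166, 73, 220, 63, 70] = 29 0b a6 49 dc 3f 46 is exactly B = 7 bytes: K' = 29 0b a6 49 dc 3f 46.
K' ⊕ ipad = 1f 3d 90 7f ea 09 70; K' ⊕ opad = 75 57 fa 15 80 63 1a.
m1: inner = H(1f 3d 90 7f ea 09 70 35) = 09 fa; tag = H(75 57 fa 15 80 63 1a 09 fa) = 03d8
m2: inner = H(1f 3d 90 7f ea 09 70 67) = 09 2c; tag = H(75 57 fa 15 80 63 1a 09 2c) = 35d8
m3: inner = H(1f 3d 90 7f ea 09 70 cf) = 09 94; tag = H(75 57 fa 15 80 63 1a 09 94) = 9dd8 ← matches
m4: inner = H(1f 3d 90 7f ea 09 70 47) = 09 0c; tag = H(75 57 fa 15 80 63 1a 09 0c) = 15d8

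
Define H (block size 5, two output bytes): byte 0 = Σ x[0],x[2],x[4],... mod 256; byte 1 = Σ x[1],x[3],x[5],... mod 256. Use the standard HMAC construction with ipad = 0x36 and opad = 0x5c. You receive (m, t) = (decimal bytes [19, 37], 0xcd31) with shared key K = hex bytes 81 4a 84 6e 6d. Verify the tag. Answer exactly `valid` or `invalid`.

valid

Key hex bytes 81 4a 84 6e 6d is exactly B = 5 bytes: K' = 81 4a 84 6e 6d.
K' ⊕ ipad = b7 7c b2 58 5b; K' ⊕ opad = dd 16 d8 32 31.
Inner hash: even-index sum = 489 mod 256 = 233; odd-index sum = 231 mod 256 = 231 → e9 e7.
Outer hash (recomputed tag): even-index sum = 717 mod 256 = 205; odd-index sum = 305 mod 256 = 49 → cd 31.
Recomputed tag = cd31; claimed = cd31 → match.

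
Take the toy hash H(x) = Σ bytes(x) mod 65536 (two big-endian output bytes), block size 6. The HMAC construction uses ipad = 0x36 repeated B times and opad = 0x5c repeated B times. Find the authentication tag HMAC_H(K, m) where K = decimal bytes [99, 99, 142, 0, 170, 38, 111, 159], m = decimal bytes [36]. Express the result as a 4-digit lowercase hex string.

0273

Key decimal bytes [99, 99, 142, 0, 170, 38, 111, 159] = 63 63 8e 00 aa 26 6f 9f is 8 bytes > B = 6, so hash it first: H(key) = 03 32, then zero-pad to 6 bytes: K' = 03 32 00 00 00 00.
K' ⊕ ipad = 35 04 36 36 36 36.  K' ⊕ opad = 5f 6e 5c 5c 5c 5c.
Inner input = (K'⊕ipad) ∥ m = 35 04 36 36 36 36 ∥ 24.
Inner hash: sum = 53+4+54+54+54+54+36 = 309 → 01 35.
Outer input = (K'⊕opad) ∥ inner = 5f 6e 5c 5c 5c 5c ∥ 01 35.
Outer hash (tag): sum = 95+110+92+92+92+92+1+53 = 627 → 02 73.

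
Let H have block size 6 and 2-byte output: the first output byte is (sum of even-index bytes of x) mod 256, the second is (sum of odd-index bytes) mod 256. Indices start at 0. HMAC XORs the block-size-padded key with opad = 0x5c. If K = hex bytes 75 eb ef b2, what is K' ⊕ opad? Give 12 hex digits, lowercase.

29b7b3ee5c5c

Key hex bytes 75 eb ef b2 is 4 bytes ≤ B = 6; zero-pad to 6 bytes: K' = 75 eb ef b2 00 00.
XOR each byte with 0x5c: 75⊕5c=29, eb⊕5c=b7, ef⊕5c=b3, b2⊕5c=ee, 00⊕5c=5c, 00⊕5c=5c.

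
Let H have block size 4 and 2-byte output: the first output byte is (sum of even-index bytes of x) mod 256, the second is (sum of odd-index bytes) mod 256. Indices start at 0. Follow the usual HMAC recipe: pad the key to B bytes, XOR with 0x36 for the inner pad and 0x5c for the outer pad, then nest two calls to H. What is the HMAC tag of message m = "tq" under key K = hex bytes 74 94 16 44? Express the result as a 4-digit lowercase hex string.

4865

Key hex bytes 74 94 16 44 is exactly B = 4 bytes: K' = 74 94 16 44.
K' ⊕ ipad = 42 a2 20 72.  K' ⊕ opad = 28 c8 4a 18.
Inner input = (K'⊕ipad) ∥ m = 42 a2 20 72 ∥ 74 71.
Inner hash: even-index sum = 214 mod 256 = 214; odd-index sum = 389 mod 256 = 133 → d6 85.
Outer input = (K'⊕opad) ∥ inner = 28 c8 4a 18 ∥ d6 85.
Outer hash (tag): even-index sum = 328 mod 256 = 72; odd-index sum = 357 mod 256 = 101 → 48 65.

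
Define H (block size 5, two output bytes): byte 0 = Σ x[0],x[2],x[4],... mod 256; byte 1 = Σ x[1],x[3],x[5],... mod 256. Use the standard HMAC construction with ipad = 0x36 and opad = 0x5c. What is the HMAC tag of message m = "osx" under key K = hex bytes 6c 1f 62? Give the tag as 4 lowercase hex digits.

10f6

Key hex bytes 6c 1f 62 is 3 bytes ≤ B = 5; zero-pad to 5 bytes: K' = 6c 1f 62 00 00.
K' ⊕ ipad = 5a 29 54 36 36.  K' ⊕ opad = 30 43 3e 5c 5c.
Inner input = (K'⊕ipad) ∥ m = 5a 29 54 36 36 ∥ 6f 73 78.
Inner hash: even-index sum = 343 mod 256 = 87; odd-index sum = 326 mod 256 = 70 → 57 46.
Outer input = (K'⊕opad) ∥ inner = 30 43 3e 5c 5c ∥ 57 46.
Outer hash (tag): even-index sum = 272 mod 256 = 16; odd-index sum = 246 mod 256 = 246 → 10 f6.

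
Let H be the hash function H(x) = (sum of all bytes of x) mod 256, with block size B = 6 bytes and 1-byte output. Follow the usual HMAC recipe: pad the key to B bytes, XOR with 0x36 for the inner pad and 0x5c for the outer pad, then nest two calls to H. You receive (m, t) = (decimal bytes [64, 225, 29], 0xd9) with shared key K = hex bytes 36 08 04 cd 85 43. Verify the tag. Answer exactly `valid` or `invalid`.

invalid

Key hex bytes 36 08 04 cd 85 43 is exactly B = 6 bytes: K' = 36 08 04 cd 85 43.
K' ⊕ ipad = 00 3e 32 fb b3 75; K' ⊕ opad = 6a 54 58 91 d9 1f.
Inner hash: sum = 0+62+50+251+179+117+64+225+29 = 977; mod 256 = 209 → d1.
Outer hash (recomputed tag): sum = 106+84+88+145+217+31+209 = 880; mod 256 = 112 → 70.
Recomputed tag = 70; claimed = d9 → mismatch.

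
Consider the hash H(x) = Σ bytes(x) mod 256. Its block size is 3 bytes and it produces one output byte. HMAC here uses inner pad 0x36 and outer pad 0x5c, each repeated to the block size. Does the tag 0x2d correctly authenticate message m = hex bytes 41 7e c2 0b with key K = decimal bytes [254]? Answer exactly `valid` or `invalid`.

Key decimal bytes [254] = fe is 1 byte ≤ B = 3; zero-pad to 3 bytes: K' = fe 00 00.
K' ⊕ ipad = c8 36 36; K' ⊕ opad = a2 5c 5c.
Inner hash: sum = 200+54+54+65+126+194+11 = 704; mod 256 = 192 → c0.
Outer hash (recomputed tag): sum = 162+92+92+192 = 538; mod 256 = 26 → 1a.
Recomputed tag = 1a; claimed = 2d → mismatch.

invalid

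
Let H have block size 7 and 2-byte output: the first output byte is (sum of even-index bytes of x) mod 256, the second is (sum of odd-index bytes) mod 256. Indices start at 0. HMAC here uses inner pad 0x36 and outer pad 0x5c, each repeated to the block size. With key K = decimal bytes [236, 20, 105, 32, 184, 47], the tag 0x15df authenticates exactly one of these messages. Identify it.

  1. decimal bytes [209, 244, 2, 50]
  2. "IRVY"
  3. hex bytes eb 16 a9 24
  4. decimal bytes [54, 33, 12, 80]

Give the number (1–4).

2

Key decimal bytes [236, 20, 105, 32, 184, 47] = ec 14 69 20 b8 2f is 6 bytes ≤ B = 7; zero-pad to 7 bytes: K' = ec 14 69 20 b8 2f 00.
K' ⊕ ipad = da 22 5f 16 8e 19 36; K' ⊕ opad = b0 48 35 7c e4 73 5c.
m1: inner = H(da 22 5f 16 8e 19 36 d1 f4 02 32) = 23 24; tag = H(b0 48 35 7c e4 73 5c 23 24) = 495a
m2: inner = H(da 22 5f 16 8e 19 36 49 52 56 59) = a8 f0; tag = H(b0 48 35 7c e4 73 5c a8 f0) = 15df ← matches
m3: inner = H(da 22 5f 16 8e 19 36 eb 16 a9 24) = 37 e5; tag = H(b0 48 35 7c e4 73 5c 37 e5) = 0a6e
m4: inner = H(da 22 5f 16 8e 19 36 36 21 0c 50) = 6e 93; tag = H(b0 48 35 7c e4 73 5c 6e 93) = b8a5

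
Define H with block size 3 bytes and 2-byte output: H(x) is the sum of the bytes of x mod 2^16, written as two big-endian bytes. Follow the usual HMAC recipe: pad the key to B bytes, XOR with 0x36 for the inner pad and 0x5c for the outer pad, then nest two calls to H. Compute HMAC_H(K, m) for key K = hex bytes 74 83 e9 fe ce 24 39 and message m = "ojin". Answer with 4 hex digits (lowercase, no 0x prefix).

Key hex bytes 74 83 e9 fe ce 24 39 is 7 bytes > B = 3, so hash it first: H(key) = 04 09, then zero-pad to 3 bytes: K' = 04 09 00.
K' ⊕ ipad = 32 3f 36.  K' ⊕ opad = 58 55 5c.
Inner input = (K'⊕ipad) ∥ m = 32 3f 36 ∥ 6f 6a 69 6e.
Inner hash: sum = 50+63+54+111+106+105+110 = 599 → 02 57.
Outer input = (K'⊕opad) ∥ inner = 58 55 5c ∥ 02 57.
Outer hash (tag): sum = 88+85+92+2+87 = 354 → 01 62.

0162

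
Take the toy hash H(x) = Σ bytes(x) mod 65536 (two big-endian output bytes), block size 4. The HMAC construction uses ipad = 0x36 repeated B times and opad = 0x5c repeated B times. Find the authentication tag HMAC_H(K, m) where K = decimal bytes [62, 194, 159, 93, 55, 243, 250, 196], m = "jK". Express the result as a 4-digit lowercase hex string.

01ef

Key decimal bytes [62, 194, 159, 93, 55, 243, 250, 196] = 3e c2 9f 5d 37 f3 fa c4 is 8 bytes > B = 4, so hash it first: H(key) = 04 e4, then zero-pad to 4 bytes: K' = 04 e4 00 00.
K' ⊕ ipad = 32 d2 36 36.  K' ⊕ opad = 58 b8 5c 5c.
Inner input = (K'⊕ipad) ∥ m = 32 d2 36 36 ∥ 6a 4b.
Inner hash: sum = 50+210+54+54+106+75 = 549 → 02 25.
Outer input = (K'⊕opad) ∥ inner = 58 b8 5c 5c ∥ 02 25.
Outer hash (tag): sum = 88+184+92+92+2+37 = 495 → 01 ef.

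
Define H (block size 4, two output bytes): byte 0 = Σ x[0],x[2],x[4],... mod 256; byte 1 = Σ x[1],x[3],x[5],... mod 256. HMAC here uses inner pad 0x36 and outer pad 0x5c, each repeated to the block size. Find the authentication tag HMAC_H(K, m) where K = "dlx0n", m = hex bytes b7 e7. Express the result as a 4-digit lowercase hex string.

dbe3

Key "dlx0n" = 64 6c 78 30 6e is 5 bytes > B = 4, so hash it first: H(key) = 4a 9c, then zero-pad to 4 bytes: K' = 4a 9c 00 00.
K' ⊕ ipad = 7c aa 36 36.  K' ⊕ opad = 16 c0 5c 5c.
Inner input = (K'⊕ipad) ∥ m = 7c aa 36 36 ∥ b7 e7.
Inner hash: even-index sum = 361 mod 256 = 105; odd-index sum = 455 mod 256 = 199 → 69 c7.
Outer input = (K'⊕opad) ∥ inner = 16 c0 5c 5c ∥ 69 c7.
Outer hash (tag): even-index sum = 219 mod 256 = 219; odd-index sum = 483 mod 256 = 227 → db e3.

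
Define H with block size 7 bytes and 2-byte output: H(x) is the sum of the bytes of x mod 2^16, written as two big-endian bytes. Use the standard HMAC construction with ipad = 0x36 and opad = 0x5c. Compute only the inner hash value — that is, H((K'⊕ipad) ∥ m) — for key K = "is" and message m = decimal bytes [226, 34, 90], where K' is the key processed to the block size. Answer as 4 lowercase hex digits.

0310

Key "is" = 69 73 is 2 bytes ≤ B = 7; zero-pad to 7 bytes: K' = 69 73 00 00 00 00 00.
K' ⊕ ipad = 5f 45 36 36 36 36 36.
Inner input = 5f 45 36 36 36 36 36 ∥ e2 22 5a.
Inner hash: sum = 95+69+54+54+54+54+54+226+34+90 = 784 → 03 10.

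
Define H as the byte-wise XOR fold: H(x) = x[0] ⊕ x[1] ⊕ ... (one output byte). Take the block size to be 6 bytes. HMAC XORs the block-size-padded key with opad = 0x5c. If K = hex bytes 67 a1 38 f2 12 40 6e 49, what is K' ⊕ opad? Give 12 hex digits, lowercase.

Key hex bytes 67 a1 38 f2 12 40 6e 49 is 8 bytes > B = 6, so hash it first: H(key) = 79, then zero-pad to 6 bytes: K' = 79 00 00 00 00 00.
XOR each byte with 0x5c: 79⊕5c=25, 00⊕5c=5c, 00⊕5c=5c, 00⊕5c=5c, 00⊕5c=5c, 00⊕5c=5c.

255c5c5c5c5c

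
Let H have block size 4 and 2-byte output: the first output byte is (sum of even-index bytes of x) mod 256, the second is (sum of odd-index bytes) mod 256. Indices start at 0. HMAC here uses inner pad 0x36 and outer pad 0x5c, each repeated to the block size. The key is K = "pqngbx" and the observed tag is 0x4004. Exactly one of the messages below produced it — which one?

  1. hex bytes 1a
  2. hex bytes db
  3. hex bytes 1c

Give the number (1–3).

Key "pqngbx" = 70 71 6e 67 62 78 is 6 bytes > B = 4, so hash it first: H(key) = 40 50, then zero-pad to 4 bytes: K' = 40 50 00 00.
K' ⊕ ipad = 76 66 36 36; K' ⊕ opad = 1c 0c 5c 5c.
m1: inner = H(76 66 36 36 1a) = c6 9c; tag = H(1c 0c 5c 5c c6 9c) = 3e04
m2: inner = H(76 66 36 36 db) = 87 9c; tag = H(1c 0c 5c 5c 87 9c) = ff04
m3: inner = H(76 66 36 36 1c) = c8 9c; tag = H(1c 0c 5c 5c c8 9c) = 4004 ← matches

3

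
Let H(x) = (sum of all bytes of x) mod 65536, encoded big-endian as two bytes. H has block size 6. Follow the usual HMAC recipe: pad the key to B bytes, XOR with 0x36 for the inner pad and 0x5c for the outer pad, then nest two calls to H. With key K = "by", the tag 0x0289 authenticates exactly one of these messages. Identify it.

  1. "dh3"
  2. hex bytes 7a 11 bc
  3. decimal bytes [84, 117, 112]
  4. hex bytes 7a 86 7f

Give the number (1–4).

3

Key "by" = 62 79 is 2 bytes ≤ B = 6; zero-pad to 6 bytes: K' = 62 79 00 00 00 00.
K' ⊕ ipad = 54 4f 36 36 36 36; K' ⊕ opad = 3e 25 5c 5c 5c 5c.
m1: inner = H(54 4f 36 36 36 36 64 68 33) = 02 7a; tag = H(3e 25 5c 5c 5c 5c 02 7a) = 024f
m2: inner = H(54 4f 36 36 36 36 7a 11 bc) = 02 c2; tag = H(3e 25 5c 5c 5c 5c 02 c2) = 0297
m3: inner = H(54 4f 36 36 36 36 54 75 70) = 02 b4; tag = H(3e 25 5c 5c 5c 5c 02 b4) = 0289 ← matches
m4: inner = H(54 4f 36 36 36 36 7a 86 7f) = 02 fa; tag = H(3e 25 5c 5c 5c 5c 02 fa) = 02cf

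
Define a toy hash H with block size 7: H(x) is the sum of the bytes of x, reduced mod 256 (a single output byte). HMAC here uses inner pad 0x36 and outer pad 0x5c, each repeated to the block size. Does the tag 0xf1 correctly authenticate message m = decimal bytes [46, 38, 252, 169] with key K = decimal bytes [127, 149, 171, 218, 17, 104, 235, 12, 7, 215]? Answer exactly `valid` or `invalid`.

Key decimal bytes [127, 149, 171, 218, 17, 104, 235, 12, 7, 215] = 7f 95 ab da 11 68 eb 0c 07 d7 is 10 bytes > B = 7, so hash it first: H(key) = e7, then zero-pad to 7 bytes: K' = e7 00 00 00 00 00 00.
K' ⊕ ipad = d1 36 36 36 36 36 36; K' ⊕ opad = bb 5c 5c 5c 5c 5c 5c.
Inner hash: sum = 209+54+54+54+54+54+54+46+38+252+169 = 1038; mod 256 = 14 → 0e.
Outer hash (recomputed tag): sum = 187+92+92+92+92+92+92+14 = 753; mod 256 = 241 → f1.
Recomputed tag = f1; claimed = f1 → match.

valid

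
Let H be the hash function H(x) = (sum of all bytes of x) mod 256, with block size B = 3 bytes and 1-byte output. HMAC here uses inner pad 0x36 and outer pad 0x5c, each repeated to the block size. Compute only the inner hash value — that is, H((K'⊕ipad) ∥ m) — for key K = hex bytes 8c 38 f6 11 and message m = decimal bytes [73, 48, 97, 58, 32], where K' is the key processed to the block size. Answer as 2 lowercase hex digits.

9d

Key hex bytes 8c 38 f6 11 is 4 bytes > B = 3, so hash it first: H(key) = cb, then zero-pad to 3 bytes: K' = cb 00 00.
K' ⊕ ipad = fd 36 36.
Inner input = fd 36 36 ∥ 49 30 61 3a 20.
Inner hash: sum = 253+54+54+73+48+97+58+32 = 669; mod 256 = 157 → 9d.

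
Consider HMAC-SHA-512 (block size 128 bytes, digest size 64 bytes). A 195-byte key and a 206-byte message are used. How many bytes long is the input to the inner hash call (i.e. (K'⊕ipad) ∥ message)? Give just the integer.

Key is 195 > 128 bytes, so it is hashed to 64 bytes then zero-padded to 128: |K'| = 128.
Inner input = (K'⊕ipad) ∥ m → 128 + 206 = 334 bytes.

334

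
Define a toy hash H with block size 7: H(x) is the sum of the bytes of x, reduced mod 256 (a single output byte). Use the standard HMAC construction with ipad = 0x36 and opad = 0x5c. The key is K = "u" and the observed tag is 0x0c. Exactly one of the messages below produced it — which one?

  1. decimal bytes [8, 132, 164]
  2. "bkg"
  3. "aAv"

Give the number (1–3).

Key "u" = 75 is 1 byte ≤ B = 7; zero-pad to 7 bytes: K' = 75 00 00 00 00 00 00.
K' ⊕ ipad = 43 36 36 36 36 36 36; K' ⊕ opad = 29 5c 5c 5c 5c 5c 5c.
m1: inner = H(43 36 36 36 36 36 36 08 84 a4) = b7; tag = H(29 5c 5c 5c 5c 5c 5c b7) = 08
m2: inner = H(43 36 36 36 36 36 36 62 6b 67) = bb; tag = H(29 5c 5c 5c 5c 5c 5c bb) = 0c ← matches
m3: inner = H(43 36 36 36 36 36 36 61 41 76) = 9f; tag = H(29 5c 5c 5c 5c 5c 5c 9f) = f0

2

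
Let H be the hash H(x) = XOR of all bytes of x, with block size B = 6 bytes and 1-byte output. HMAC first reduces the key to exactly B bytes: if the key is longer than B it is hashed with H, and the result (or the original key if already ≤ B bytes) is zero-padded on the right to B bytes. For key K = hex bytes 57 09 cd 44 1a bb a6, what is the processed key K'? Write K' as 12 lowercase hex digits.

d00000000000

|K| = 7 > B = 6, so first hash the key.
H(K): XOR 57⊕09⊕cd⊕44⊕1a⊕bb⊕a6 = d0.
Zero-pad H(K) = d0 to 6 bytes: K' = d0 00 00 00 00 00.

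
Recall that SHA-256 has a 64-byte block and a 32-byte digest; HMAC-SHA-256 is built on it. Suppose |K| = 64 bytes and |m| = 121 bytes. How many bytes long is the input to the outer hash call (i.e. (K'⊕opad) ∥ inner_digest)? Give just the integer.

96

Key is 64 ≤ 64 bytes, zero-padded: |K'| = 64.
Outer input = (K'⊕opad) ∥ H(inner) → 64 + 32 = 96 bytes.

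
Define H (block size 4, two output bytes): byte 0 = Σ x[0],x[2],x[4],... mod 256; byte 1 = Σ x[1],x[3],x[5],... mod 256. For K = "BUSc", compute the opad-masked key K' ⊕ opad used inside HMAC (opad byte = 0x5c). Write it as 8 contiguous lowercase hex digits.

1e090f3f

Key "BUSc" = 42 55 53 63 is exactly B = 4 bytes: K' = 42 55 53 63.
XOR each byte with 0x5c: 42⊕5c=1e, 55⊕5c=09, 53⊕5c=0f, 63⊕5c=3f.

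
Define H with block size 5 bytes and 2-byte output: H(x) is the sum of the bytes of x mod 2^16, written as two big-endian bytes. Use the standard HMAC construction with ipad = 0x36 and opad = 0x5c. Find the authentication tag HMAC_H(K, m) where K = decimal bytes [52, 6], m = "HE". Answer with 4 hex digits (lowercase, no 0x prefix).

Key decimal bytes [52, 6] = 34 06 is 2 bytes ≤ B = 5; zero-pad to 5 bytes: K' = 34 06 00 00 00.
K' ⊕ ipad = 02 30 36 36 36.  K' ⊕ opad = 68 5a 5c 5c 5c.
Inner input = (K'⊕ipad) ∥ m = 02 30 36 36 36 ∥ 48 45.
Inner hash: sum = 2+48+54+54+54+72+69 = 353 → 01 61.
Outer input = (K'⊕opad) ∥ inner = 68 5a 5c 5c 5c ∥ 01 61.
Outer hash (tag): sum = 104+90+92+92+92+1+97 = 568 → 02 38.

0238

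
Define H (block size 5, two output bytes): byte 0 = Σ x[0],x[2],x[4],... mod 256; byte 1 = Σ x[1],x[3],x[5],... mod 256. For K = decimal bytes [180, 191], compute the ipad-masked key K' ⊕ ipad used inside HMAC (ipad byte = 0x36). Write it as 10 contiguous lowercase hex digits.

Key decimal bytes [180, 191] = b4 bf is 2 bytes ≤ B = 5; zero-pad to 5 bytes: K' = b4 bf 00 00 00.
XOR each byte with 0x36: b4⊕36=82, bf⊕36=89, 00⊕36=36, 00⊕36=36, 00⊕36=36.

8289363636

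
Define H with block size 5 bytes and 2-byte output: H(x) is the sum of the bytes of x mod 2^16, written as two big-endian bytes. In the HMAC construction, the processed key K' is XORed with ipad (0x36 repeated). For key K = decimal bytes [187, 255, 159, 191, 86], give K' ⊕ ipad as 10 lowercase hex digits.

Key decimal bytes [187, 255, 159, 191, 86] = bb ff 9f bf 56 is exactly B = 5 bytes: K' = bb ff 9f bf 56.
XOR each byte with 0x36: bb⊕36=8d, ff⊕36=c9, 9f⊕36=a9, bf⊕36=89, 56⊕36=60.

8dc9a98960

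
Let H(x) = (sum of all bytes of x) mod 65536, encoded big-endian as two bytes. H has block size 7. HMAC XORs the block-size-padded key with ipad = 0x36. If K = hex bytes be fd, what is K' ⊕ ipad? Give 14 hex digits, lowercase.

Key hex bytes be fd is 2 bytes ≤ B = 7; zero-pad to 7 bytes: K' = be fd 00 00 00 00 00.
XOR each byte with 0x36: be⊕36=88, fd⊕36=cb, 00⊕36=36, 00⊕36=36, 00⊕36=36, 00⊕36=36, 00⊕36=36.

88cb3636363636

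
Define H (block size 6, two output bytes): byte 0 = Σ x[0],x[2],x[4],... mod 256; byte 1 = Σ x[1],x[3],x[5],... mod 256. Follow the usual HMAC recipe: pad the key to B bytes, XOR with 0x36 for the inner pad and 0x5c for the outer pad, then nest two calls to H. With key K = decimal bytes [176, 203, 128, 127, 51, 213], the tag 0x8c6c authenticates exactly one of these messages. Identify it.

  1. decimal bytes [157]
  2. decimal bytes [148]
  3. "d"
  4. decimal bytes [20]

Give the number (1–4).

4

Key decimal bytes [176, 203, 128, 127, 51, 213] = b0 cb 80 7f 33 d5 is exactly B = 6 bytes: K' = b0 cb 80 7f 33 d5.
K' ⊕ ipad = 86 fd b6 49 05 e3; K' ⊕ opad = ec 97 dc 23 6f 89.
m1: inner = H(86 fd b6 49 05 e3 9d) = de 29; tag = H(ec 97 dc 23 6f 89 de 29) = 156c
m2: inner = H(86 fd b6 49 05 e3 94) = d5 29; tag = H(ec 97 dc 23 6f 89 d5 29) = 0c6c
m3: inner = H(86 fd b6 49 05 e3 64) = a5 29; tag = H(ec 97 dc 23 6f 89 a5 29) = dc6c
m4: inner = H(86 fd b6 49 05 e3 14) = 55 29; tag = H(ec 97 dc 23 6f 89 55 29) = 8c6c ← matches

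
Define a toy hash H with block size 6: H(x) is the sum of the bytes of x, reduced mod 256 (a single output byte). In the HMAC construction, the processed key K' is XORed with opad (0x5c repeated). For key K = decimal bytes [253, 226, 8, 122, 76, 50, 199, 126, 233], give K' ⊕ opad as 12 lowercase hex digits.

Key decimal bytes [253, 226, 8, 122, 76, 50, 199, 126, 233] = fd e2 08 7a 4c 32 c7 7e e9 is 9 bytes > B = 6, so hash it first: H(key) = 0d, then zero-pad to 6 bytes: K' = 0d 00 00 00 00 00.
XOR each byte with 0x5c: 0d⊕5c=51, 00⊕5c=5c, 00⊕5c=5c, 00⊕5c=5c, 00⊕5c=5c, 00⊕5c=5c.

515c5c5c5c5c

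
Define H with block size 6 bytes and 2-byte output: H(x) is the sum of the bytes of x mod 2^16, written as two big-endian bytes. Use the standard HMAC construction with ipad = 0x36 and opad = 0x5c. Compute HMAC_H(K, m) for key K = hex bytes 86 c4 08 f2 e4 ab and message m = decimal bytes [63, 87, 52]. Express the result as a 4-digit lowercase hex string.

0504

Key hex bytes 86 c4 08 f2 e4 ab is exactly B = 6 bytes: K' = 86 c4 08 f2 e4 ab.
K' ⊕ ipad = b0 f2 3e c4 d2 9d.  K' ⊕ opad = da 98 54 ae b8 f7.
Inner input = (K'⊕ipad) ∥ m = b0 f2 3e c4 d2 9d ∥ 3f 57 34.
Inner hash: sum = 176+242+62+196+210+157+63+87+52 = 1245 → 04 dd.
Outer input = (K'⊕opad) ∥ inner = da 98 54 ae b8 f7 ∥ 04 dd.
Outer hash (tag): sum = 218+152+84+174+184+247+4+221 = 1284 → 05 04.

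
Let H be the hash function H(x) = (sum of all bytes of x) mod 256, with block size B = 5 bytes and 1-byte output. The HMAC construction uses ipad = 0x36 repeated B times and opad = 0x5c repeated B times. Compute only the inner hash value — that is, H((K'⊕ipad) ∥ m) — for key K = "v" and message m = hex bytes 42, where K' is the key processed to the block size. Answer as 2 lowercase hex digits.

Key "v" = 76 is 1 byte ≤ B = 5; zero-pad to 5 bytes: K' = 76 00 00 00 00.
K' ⊕ ipad = 40 36 36 36 36.
Inner input = 40 36 36 36 36 ∥ 42.
Inner hash: sum = 64+54+54+54+54+66 = 346; mod 256 = 90 → 5a.

5a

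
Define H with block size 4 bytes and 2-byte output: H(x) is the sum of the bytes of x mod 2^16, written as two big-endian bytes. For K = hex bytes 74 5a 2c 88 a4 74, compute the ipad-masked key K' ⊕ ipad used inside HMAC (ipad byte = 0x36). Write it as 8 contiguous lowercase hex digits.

Key hex bytes 74 5a 2c 88 a4 74 is 6 bytes > B = 4, so hash it first: H(key) = 02 9a, then zero-pad to 4 bytes: K' = 02 9a 00 00.
XOR each byte with 0x36: 02⊕36=34, 9a⊕36=ac, 00⊕36=36, 00⊕36=36.

34ac3636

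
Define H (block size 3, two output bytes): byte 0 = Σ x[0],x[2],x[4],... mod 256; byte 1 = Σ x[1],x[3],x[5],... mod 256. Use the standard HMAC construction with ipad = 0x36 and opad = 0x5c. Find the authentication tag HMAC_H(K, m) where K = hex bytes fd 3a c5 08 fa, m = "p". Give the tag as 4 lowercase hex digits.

Key hex bytes fd 3a c5 08 fa is 5 bytes > B = 3, so hash it first: H(key) = bc 42, then zero-pad to 3 bytes: K' = bc 42 00.
K' ⊕ ipad = 8a 74 36.  K' ⊕ opad = e0 1e 5c.
Inner input = (K'⊕ipad) ∥ m = 8a 74 36 ∥ 70.
Inner hash: even-index sum = 192 mod 256 = 192; odd-index sum = 228 mod 256 = 228 → c0 e4.
Outer input = (K'⊕opad) ∥ inner = e0 1e 5c ∥ c0 e4.
Outer hash (tag): even-index sum = 544 mod 256 = 32; odd-index sum = 222 mod 256 = 222 → 20 de.

20de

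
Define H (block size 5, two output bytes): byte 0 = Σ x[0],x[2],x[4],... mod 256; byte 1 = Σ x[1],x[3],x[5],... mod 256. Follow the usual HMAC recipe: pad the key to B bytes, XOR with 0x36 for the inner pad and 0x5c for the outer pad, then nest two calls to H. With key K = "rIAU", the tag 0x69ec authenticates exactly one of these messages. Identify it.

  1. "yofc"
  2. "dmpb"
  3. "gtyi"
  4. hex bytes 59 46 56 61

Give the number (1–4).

Key "rIAU" = 72 49 41 55 is 4 bytes ≤ B = 5; zero-pad to 5 bytes: K' = 72 49 41 55 00.
K' ⊕ ipad = 44 7f 77 63 36; K' ⊕ opad = 2e 15 1d 09 5c.
m1: inner = H(44 7f 77 63 36 79 6f 66 63) = c3 c1; tag = H(2e 15 1d 09 5c c3 c1) = 68e1
m2: inner = H(44 7f 77 63 36 64 6d 70 62) = c0 b6; tag = H(2e 15 1d 09 5c c0 b6) = 5dde
m3: inner = H(44 7f 77 63 36 67 74 79 69) = ce c2; tag = H(2e 15 1d 09 5c ce c2) = 69ec ← matches
m4: inner = H(44 7f 77 63 36 59 46 56 61) = 98 91; tag = H(2e 15 1d 09 5c 98 91) = 38b6

3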